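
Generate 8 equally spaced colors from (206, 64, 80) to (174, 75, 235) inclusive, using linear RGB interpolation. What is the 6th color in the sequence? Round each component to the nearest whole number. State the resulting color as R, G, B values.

With 8 swatches and endpoints inclusive, swatch 6 sits at t = (6 − 1)/(8 − 1) = 5/7 ≈ 0.7143.
R = 206 + 0.7143 × (174 − 206) = 183.142 → 183
G = 64 + 0.7143 × (75 − 64) = 71.857 → 72
B = 80 + 0.7143 × (235 − 80) = 190.716 → 191

(183, 72, 191)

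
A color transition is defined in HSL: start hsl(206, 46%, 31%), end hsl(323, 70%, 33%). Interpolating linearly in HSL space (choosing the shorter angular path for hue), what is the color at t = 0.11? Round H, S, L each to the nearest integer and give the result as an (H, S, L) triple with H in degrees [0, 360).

Hue arc: Δh = 323 − 206 = 117° (|Δh| ≤ 180, already the shorter path).
H = 206 + 0.11 × (117) = 218.87 → 219°
S = 46 + 0.11 × (70 − 46) = 48.64 → 49%
L = 31 + 0.11 × (33 − 31) = 31.22 → 31%

(219, 49, 31)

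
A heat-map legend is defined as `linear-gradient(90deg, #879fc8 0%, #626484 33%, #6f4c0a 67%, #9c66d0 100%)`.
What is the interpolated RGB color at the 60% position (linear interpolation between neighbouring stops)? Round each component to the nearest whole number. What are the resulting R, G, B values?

60% lies between the 33% and 67% stops, so the local fraction is t = (60 − 33)/(67 − 33) = 27/34 ≈ 0.7941.
#626484 → (98, 100, 132); #6f4c0a → (111, 76, 10).
R = 98 + 0.7941 × (111 − 98) = 108.323 → 108
G = 100 + 0.7941 × (76 − 100) = 80.942 → 81
B = 132 + 0.7941 × (10 − 132) = 35.12 → 35

(108, 81, 35)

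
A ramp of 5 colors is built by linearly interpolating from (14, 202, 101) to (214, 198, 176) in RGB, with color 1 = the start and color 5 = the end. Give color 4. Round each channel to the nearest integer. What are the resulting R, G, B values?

(164, 199, 157)

With 5 swatches and endpoints inclusive, swatch 4 sits at t = (4 − 1)/(5 − 1) = 3/4 ≈ 0.75.
R = 14 + 0.75 × (214 − 14) = 164 → 164
G = 202 + 0.75 × (198 − 202) = 199 → 199
B = 101 + 0.75 × (176 − 101) = 157.25 → 157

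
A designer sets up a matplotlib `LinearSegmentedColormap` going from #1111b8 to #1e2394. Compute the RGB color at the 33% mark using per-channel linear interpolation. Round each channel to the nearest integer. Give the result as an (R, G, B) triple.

(21, 23, 172)

#1111b8 → (17, 17, 184); #1e2394 → (30, 35, 148).
33% corresponds to t = 0.33.
R = 17 + 0.33 × (30 − 17) = 17 + 0.33 × 13 = 21.29 → 21
G = 17 + 0.33 × (35 − 17) = 17 + 0.33 × 18 = 22.94 → 23
B = 184 + 0.33 × (148 − 184) = 184 + 0.33 × -36 = 172.12 → 172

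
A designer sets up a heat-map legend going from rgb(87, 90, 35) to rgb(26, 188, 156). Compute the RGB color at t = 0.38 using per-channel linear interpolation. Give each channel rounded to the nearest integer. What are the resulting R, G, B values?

R = 87 + 0.38 × (26 − 87) = 87 + 0.38 × -61 = 63.82 → 64
G = 90 + 0.38 × (188 − 90) = 90 + 0.38 × 98 = 127.24 → 127
B = 35 + 0.38 × (156 − 35) = 35 + 0.38 × 121 = 80.98 → 81
So the blended color is (64, 127, 81), about #407f51.

(64, 127, 81)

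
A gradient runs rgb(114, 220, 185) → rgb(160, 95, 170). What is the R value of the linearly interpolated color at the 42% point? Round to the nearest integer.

R = 114 + 0.42 × (160 − 114) = 133.32 → 133

133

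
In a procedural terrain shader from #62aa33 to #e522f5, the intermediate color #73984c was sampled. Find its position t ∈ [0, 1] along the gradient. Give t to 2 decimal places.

Invert the lerp on the B channel (largest span, 194): t = (76 − 51) / (245 − 51) = 25/194 = 0.12887.
Check on R: (115 − 98)/(229 − 98) = 0.1298 ✓

0.13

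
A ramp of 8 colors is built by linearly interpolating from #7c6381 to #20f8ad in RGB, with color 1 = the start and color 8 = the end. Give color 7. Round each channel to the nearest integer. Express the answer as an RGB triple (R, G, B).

With 8 swatches and endpoints inclusive, swatch 7 sits at t = (7 − 1)/(8 − 1) = 6/7 ≈ 0.8571.
#7c6381 → (124, 99, 129); #20f8ad → (32, 248, 173).
R = 124 + 0.8571 × (32 − 124) = 45.147 → 45
G = 99 + 0.8571 × (248 − 99) = 226.708 → 227
B = 129 + 0.8571 × (173 − 129) = 166.712 → 167

(45, 227, 167)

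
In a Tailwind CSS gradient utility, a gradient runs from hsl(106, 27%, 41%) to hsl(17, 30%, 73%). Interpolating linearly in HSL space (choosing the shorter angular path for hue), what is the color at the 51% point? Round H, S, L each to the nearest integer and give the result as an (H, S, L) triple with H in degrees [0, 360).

(61, 29, 57)

Hue arc: Δh = 17 − 106 = -89° (|Δh| ≤ 180, already the shorter path).
H = 106 + 0.51 × (-89) = 60.61 → 61°
S = 27 + 0.51 × (30 − 27) = 28.53 → 29%
L = 41 + 0.51 × (73 − 41) = 57.32 → 57%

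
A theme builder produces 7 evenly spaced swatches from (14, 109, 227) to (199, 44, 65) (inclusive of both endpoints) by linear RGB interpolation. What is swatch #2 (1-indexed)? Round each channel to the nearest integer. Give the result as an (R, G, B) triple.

(45, 98, 200)

With 7 swatches and endpoints inclusive, swatch 2 sits at t = (2 − 1)/(7 − 1) = 1/6 ≈ 0.1667.
R = 14 + 0.1667 × (199 − 14) = 44.84 → 45
G = 109 + 0.1667 × (44 − 109) = 98.165 → 98
B = 227 + 0.1667 × (65 − 227) = 199.995 → 200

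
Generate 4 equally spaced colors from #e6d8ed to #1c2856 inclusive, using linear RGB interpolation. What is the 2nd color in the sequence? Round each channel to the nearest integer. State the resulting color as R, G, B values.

(163, 157, 187)

With 4 swatches and endpoints inclusive, swatch 2 sits at t = (2 − 1)/(4 − 1) = 1/3 ≈ 0.3333.
#e6d8ed → (230, 216, 237); #1c2856 → (28, 40, 86).
R = 230 + 0.3333 × (28 − 230) = 162.673 → 163
G = 216 + 0.3333 × (40 − 216) = 157.339 → 157
B = 237 + 0.3333 × (86 − 237) = 186.672 → 187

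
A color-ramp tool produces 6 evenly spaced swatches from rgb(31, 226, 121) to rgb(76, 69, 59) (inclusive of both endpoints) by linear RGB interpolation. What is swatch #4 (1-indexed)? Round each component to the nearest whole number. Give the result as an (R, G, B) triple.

(58, 132, 84)

With 6 swatches and endpoints inclusive, swatch 4 sits at t = (4 − 1)/(6 − 1) = 3/5 ≈ 0.6.
R = 31 + 0.6 × (76 − 31) = 58 → 58
G = 226 + 0.6 × (69 − 226) = 131.8 → 132
B = 121 + 0.6 × (59 − 121) = 83.8 → 84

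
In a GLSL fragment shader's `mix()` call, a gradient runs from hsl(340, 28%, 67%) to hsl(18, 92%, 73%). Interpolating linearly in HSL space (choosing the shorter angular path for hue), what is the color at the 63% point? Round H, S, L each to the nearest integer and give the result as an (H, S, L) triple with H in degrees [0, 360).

(4, 68, 71)

Hue: 18 − 340 = -322°, but |-322| > 180 so the shorter arc goes the other way: Δh = -322 + 360 = 38°.
H = 340 + 0.63 × (38) = 363.94 → 364 → 364 mod 360 = 4°
S = 28 + 0.63 × (92 − 28) = 68.32 → 68%
L = 67 + 0.63 × (73 − 67) = 70.78 → 71%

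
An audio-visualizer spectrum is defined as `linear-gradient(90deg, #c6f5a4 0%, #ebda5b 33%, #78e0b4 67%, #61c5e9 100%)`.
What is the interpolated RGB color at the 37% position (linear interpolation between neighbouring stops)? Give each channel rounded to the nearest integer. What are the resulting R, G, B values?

37% lies between the 33% and 67% stops, so the local fraction is t = (37 − 33)/(67 − 33) = 4/34 ≈ 0.1176.
#ebda5b → (235, 218, 91); #78e0b4 → (120, 224, 180).
R = 235 + 0.1176 × (120 − 235) = 221.476 → 221
G = 218 + 0.1176 × (224 − 218) = 218.706 → 219
B = 91 + 0.1176 × (180 − 91) = 101.466 → 101

(221, 219, 101)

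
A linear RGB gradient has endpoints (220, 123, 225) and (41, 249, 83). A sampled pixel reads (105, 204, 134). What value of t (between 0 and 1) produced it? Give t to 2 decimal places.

Invert the lerp on the R channel (largest span, 179): t = (105 − 220) / (41 − 220) = -115/-179 = 0.64246.
Check on G: (204 − 123)/(249 − 123) = 0.6429 ✓

0.64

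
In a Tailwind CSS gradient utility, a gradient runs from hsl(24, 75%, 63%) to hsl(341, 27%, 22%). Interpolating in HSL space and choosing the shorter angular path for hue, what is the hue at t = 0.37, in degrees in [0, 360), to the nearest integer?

Hue: 341 − 24 = 317°, but |317| > 180 so the shorter arc goes the other way: Δh = 317 − 360 = -43°.
H = 24 + 0.37 × (-43) = 8.09 → 8°

8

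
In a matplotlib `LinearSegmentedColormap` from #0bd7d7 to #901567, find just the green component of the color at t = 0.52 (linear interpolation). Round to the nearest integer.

114

G₁ = 215 (from #0bd7d7), G₂ = 21 (from #901567).
G = 215 + 0.52 × (21 − 215) = 114.12 → 114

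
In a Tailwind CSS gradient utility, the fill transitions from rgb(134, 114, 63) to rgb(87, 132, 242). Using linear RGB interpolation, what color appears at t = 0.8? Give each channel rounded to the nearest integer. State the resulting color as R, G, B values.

(96, 128, 206)

R = 134 + 0.8 × (87 − 134) = 134 + 0.8 × -47 = 96.4 → 96
G = 114 + 0.8 × (132 − 114) = 114 + 0.8 × 18 = 128.4 → 128
B = 63 + 0.8 × (242 − 63) = 63 + 0.8 × 179 = 206.2 → 206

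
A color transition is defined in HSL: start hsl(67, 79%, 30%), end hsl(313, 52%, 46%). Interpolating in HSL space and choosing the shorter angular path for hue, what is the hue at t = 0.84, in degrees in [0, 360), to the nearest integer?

Hue: 313 − 67 = 246°, but |246| > 180 so the shorter arc goes the other way: Δh = 246 − 360 = -114°.
H = 67 + 0.84 × (-114) = -28.76 → -29 → -29 mod 360 = 331°

331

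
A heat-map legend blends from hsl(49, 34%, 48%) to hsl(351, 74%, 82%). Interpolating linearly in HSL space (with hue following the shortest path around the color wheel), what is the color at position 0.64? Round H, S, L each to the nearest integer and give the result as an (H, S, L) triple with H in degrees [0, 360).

Hue: 351 − 49 = 302°, but |302| > 180 so the shorter arc goes the other way: Δh = 302 − 360 = -58°.
H = 49 + 0.64 × (-58) = 11.88 → 12°
S = 34 + 0.64 × (74 − 34) = 59.6 → 60%
L = 48 + 0.64 × (82 − 48) = 69.76 → 70%

(12, 60, 70)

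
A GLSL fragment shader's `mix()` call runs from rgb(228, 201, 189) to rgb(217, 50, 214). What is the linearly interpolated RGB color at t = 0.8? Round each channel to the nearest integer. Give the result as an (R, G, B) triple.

(219, 80, 209)

R = 228 + 0.8 × (217 − 228) = 228 + 0.8 × -11 = 219.2 → 219
G = 201 + 0.8 × (50 − 201) = 201 + 0.8 × -151 = 80.2 → 80
B = 189 + 0.8 × (214 − 189) = 189 + 0.8 × 25 = 209 → 209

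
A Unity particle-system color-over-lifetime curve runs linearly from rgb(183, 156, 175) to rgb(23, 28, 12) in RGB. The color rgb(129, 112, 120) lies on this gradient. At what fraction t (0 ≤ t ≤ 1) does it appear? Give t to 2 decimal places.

Invert the lerp on the B channel (largest span, 163): t = (120 − 175) / (12 − 175) = -55/-163 = 0.33742.
Check on R: (129 − 183)/(23 − 183) = 0.3375 ✓

0.34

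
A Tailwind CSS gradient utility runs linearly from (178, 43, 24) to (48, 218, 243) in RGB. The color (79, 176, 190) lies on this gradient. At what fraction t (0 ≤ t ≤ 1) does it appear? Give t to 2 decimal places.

0.76

Invert the lerp on the B channel (largest span, 219): t = (190 − 24) / (243 − 24) = 166/219 = 0.75799.
Check on R: (79 − 178)/(48 − 178) = 0.7615 ✓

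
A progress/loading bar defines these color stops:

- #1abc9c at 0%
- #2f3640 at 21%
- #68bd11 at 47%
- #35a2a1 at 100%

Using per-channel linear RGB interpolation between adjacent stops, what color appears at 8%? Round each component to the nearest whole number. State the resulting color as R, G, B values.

(34, 137, 121)

8% lies between the 0% and 21% stops, so the local fraction is t = (8 − 0)/(21 − 0) = 8/21 ≈ 0.381.
#1abc9c → (26, 188, 156); #2f3640 → (47, 54, 64).
R = 26 + 0.381 × (47 − 26) = 34.001 → 34
G = 188 + 0.381 × (54 − 188) = 136.946 → 137
B = 156 + 0.381 × (64 − 156) = 120.948 → 121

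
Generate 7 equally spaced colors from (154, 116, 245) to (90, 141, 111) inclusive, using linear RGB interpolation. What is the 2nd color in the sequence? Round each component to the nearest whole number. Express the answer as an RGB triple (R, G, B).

(143, 120, 223)

With 7 swatches and endpoints inclusive, swatch 2 sits at t = (2 − 1)/(7 − 1) = 1/6 ≈ 0.1667.
R = 154 + 0.1667 × (90 − 154) = 143.331 → 143
G = 116 + 0.1667 × (141 − 116) = 120.168 → 120
B = 245 + 0.1667 × (111 − 245) = 222.662 → 223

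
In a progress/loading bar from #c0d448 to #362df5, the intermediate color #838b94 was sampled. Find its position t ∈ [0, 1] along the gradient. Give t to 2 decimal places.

0.44

Invert the lerp on the B channel (largest span, 173): t = (148 − 72) / (245 − 72) = 76/173 = 0.43931.
Check on R: (131 − 192)/(54 − 192) = 0.442 ✓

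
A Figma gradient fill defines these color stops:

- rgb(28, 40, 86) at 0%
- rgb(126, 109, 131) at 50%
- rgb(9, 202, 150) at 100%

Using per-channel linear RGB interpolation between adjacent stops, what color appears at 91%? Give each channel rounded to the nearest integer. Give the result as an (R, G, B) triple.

(30, 185, 147)

91% lies between the 50% and 100% stops, so the local fraction is t = (91 − 50)/(100 − 50) = 41/50 ≈ 0.82.
R = 126 + 0.82 × (9 − 126) = 30.06 → 30
G = 109 + 0.82 × (202 − 109) = 185.26 → 185
B = 131 + 0.82 × (150 − 131) = 146.58 → 147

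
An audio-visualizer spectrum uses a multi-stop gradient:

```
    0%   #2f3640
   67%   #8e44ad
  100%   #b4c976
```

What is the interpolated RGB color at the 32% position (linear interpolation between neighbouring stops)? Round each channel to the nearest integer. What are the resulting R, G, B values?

(92, 61, 116)

32% lies between the 0% and 67% stops, so the local fraction is t = (32 − 0)/(67 − 0) = 32/67 ≈ 0.4776.
#2f3640 → (47, 54, 64); #8e44ad → (142, 68, 173).
R = 47 + 0.4776 × (142 − 47) = 92.372 → 92
G = 54 + 0.4776 × (68 − 54) = 60.686 → 61
B = 64 + 0.4776 × (173 − 64) = 116.058 → 116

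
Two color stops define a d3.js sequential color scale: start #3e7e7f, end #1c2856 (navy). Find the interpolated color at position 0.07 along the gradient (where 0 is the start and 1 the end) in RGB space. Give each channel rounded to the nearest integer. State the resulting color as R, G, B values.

(60, 120, 124)

#3e7e7f → (62, 126, 127); #1c2856 → (28, 40, 86).
R = 62 + 0.07 × (28 − 62) = 62 + 0.07 × -34 = 59.62 → 60
G = 126 + 0.07 × (40 − 126) = 126 + 0.07 × -86 = 119.98 → 120
B = 127 + 0.07 × (86 − 127) = 127 + 0.07 × -41 = 124.13 → 124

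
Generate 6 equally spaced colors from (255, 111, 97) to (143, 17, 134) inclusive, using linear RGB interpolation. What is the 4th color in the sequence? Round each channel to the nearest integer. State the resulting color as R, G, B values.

(188, 55, 119)

With 6 swatches and endpoints inclusive, swatch 4 sits at t = (4 − 1)/(6 − 1) = 3/5 ≈ 0.6.
R = 255 + 0.6 × (143 − 255) = 187.8 → 188
G = 111 + 0.6 × (17 − 111) = 54.6 → 55
B = 97 + 0.6 × (134 − 97) = 119.2 → 119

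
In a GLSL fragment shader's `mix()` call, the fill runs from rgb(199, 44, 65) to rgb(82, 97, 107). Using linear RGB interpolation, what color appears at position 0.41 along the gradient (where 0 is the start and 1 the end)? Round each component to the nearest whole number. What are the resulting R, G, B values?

(151, 66, 82)

R = 199 + 0.41 × (82 − 199) = 199 + 0.41 × -117 = 151.03 → 151
G = 44 + 0.41 × (97 − 44) = 44 + 0.41 × 53 = 65.73 → 66
B = 65 + 0.41 × (107 − 65) = 65 + 0.41 × 42 = 82.22 → 82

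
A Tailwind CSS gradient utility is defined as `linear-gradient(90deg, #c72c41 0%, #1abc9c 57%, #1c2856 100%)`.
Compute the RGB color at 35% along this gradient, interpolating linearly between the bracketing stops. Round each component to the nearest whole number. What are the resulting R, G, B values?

35% lies between the 0% and 57% stops, so the local fraction is t = (35 − 0)/(57 − 0) = 35/57 ≈ 0.614.
#c72c41 → (199, 44, 65); #1abc9c → (26, 188, 156).
R = 199 + 0.614 × (26 − 199) = 92.778 → 93
G = 44 + 0.614 × (188 − 44) = 132.416 → 132
B = 65 + 0.614 × (156 − 65) = 120.874 → 121

(93, 132, 121)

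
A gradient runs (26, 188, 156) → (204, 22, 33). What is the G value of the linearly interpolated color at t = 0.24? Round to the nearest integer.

G = 188 + 0.24 × (22 − 188) = 148.16 → 148

148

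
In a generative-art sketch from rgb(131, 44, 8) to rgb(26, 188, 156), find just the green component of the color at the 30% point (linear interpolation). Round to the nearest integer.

87

G = 44 + 0.3 × (188 − 44) = 87.2 → 87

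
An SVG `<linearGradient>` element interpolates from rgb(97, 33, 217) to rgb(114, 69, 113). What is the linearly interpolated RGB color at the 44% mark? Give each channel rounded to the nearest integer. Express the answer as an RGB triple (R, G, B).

(104, 49, 171)

44% corresponds to t = 0.44.
R = 97 + 0.44 × (114 − 97) = 97 + 0.44 × 17 = 104.48 → 104
G = 33 + 0.44 × (69 − 33) = 33 + 0.44 × 36 = 48.84 → 49
B = 217 + 0.44 × (113 − 217) = 217 + 0.44 × -104 = 171.24 → 171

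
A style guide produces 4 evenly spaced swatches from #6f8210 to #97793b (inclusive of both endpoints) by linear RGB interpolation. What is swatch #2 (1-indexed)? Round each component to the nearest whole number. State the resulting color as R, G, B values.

(124, 127, 30)

With 4 swatches and endpoints inclusive, swatch 2 sits at t = (2 − 1)/(4 − 1) = 1/3 ≈ 0.3333.
#6f8210 → (111, 130, 16); #97793b → (151, 121, 59).
R = 111 + 0.3333 × (151 − 111) = 124.332 → 124
G = 130 + 0.3333 × (121 − 130) = 127 → 127
B = 16 + 0.3333 × (59 − 16) = 30.332 → 30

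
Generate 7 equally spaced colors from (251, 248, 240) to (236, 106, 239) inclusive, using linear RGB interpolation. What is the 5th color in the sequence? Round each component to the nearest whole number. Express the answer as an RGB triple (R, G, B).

(241, 153, 239)

With 7 swatches and endpoints inclusive, swatch 5 sits at t = (5 − 1)/(7 − 1) = 4/6 ≈ 0.6667.
R = 251 + 0.6667 × (236 − 251) = 241 → 241
G = 248 + 0.6667 × (106 − 248) = 153.329 → 153
B = 240 + 0.6667 × (239 − 240) = 239.333 → 239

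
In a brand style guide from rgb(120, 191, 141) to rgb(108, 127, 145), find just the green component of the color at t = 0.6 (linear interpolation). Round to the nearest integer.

G = 191 + 0.6 × (127 − 191) = 152.6 → 153

153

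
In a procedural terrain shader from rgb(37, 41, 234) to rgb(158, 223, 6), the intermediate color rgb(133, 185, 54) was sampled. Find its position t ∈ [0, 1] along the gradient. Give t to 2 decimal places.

0.79

Invert the lerp on the B channel (largest span, 228): t = (54 − 234) / (6 − 234) = -180/-228 = 0.78947.
Check on R: (133 − 37)/(158 − 37) = 0.7934 ✓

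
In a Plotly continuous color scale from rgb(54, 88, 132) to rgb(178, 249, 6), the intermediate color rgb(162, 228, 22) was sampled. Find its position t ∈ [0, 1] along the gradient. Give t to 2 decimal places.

Invert the lerp on the G channel (largest span, 161): t = (228 − 88) / (249 − 88) = 140/161 = 0.86957.
Check on R: (162 − 54)/(178 − 54) = 0.871 ✓

0.87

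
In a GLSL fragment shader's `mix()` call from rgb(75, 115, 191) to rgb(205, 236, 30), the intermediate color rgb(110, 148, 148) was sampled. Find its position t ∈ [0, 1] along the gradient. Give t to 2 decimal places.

Invert the lerp on the B channel (largest span, 161): t = (148 − 191) / (30 − 191) = -43/-161 = 0.26708.
Check on R: (110 − 75)/(205 − 75) = 0.2692 ✓

0.27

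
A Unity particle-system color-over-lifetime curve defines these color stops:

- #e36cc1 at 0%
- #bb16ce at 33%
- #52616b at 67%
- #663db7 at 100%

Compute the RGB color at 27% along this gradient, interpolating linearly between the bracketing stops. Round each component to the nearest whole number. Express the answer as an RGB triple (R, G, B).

27% lies between the 0% and 33% stops, so the local fraction is t = (27 − 0)/(33 − 0) = 27/33 ≈ 0.8182.
#e36cc1 → (227, 108, 193); #bb16ce → (187, 22, 206).
R = 227 + 0.8182 × (187 − 227) = 194.272 → 194
G = 108 + 0.8182 × (22 − 108) = 37.635 → 38
B = 193 + 0.8182 × (206 − 193) = 203.637 → 204

(194, 38, 204)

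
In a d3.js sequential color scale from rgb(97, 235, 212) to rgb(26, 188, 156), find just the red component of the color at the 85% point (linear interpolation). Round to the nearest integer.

37

R = 97 + 0.85 × (26 − 97) = 36.65 → 37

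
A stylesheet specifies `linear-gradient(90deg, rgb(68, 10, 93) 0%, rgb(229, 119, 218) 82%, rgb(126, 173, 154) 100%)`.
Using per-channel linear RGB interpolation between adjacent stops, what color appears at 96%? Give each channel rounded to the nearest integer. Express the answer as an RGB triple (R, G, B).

96% lies between the 82% and 100% stops, so the local fraction is t = (96 − 82)/(100 − 82) = 14/18 ≈ 0.7778.
R = 229 + 0.7778 × (126 − 229) = 148.887 → 149
G = 119 + 0.7778 × (173 − 119) = 161.001 → 161
B = 218 + 0.7778 × (154 − 218) = 168.221 → 168

(149, 161, 168)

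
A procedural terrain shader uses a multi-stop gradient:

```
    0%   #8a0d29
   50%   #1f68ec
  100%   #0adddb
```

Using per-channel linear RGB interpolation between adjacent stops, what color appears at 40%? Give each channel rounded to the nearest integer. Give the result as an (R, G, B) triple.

40% lies between the 0% and 50% stops, so the local fraction is t = (40 − 0)/(50 − 0) = 40/50 ≈ 0.8.
#8a0d29 → (138, 13, 41); #1f68ec → (31, 104, 236).
R = 138 + 0.8 × (31 − 138) = 52.4 → 52
G = 13 + 0.8 × (104 − 13) = 85.8 → 86
B = 41 + 0.8 × (236 − 41) = 197 → 197

(52, 86, 197)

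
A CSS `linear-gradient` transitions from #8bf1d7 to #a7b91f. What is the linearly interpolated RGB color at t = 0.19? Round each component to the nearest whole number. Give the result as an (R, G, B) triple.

(144, 230, 180)

#8bf1d7 → (139, 241, 215); #a7b91f → (167, 185, 31).
R = 139 + 0.19 × (167 − 139) = 139 + 0.19 × 28 = 144.32 → 144
G = 241 + 0.19 × (185 − 241) = 241 + 0.19 × -56 = 230.36 → 230
B = 215 + 0.19 × (31 − 215) = 215 + 0.19 × -184 = 180.04 → 180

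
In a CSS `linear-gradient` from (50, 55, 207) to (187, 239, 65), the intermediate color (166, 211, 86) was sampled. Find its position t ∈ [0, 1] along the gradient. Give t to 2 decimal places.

Invert the lerp on the G channel (largest span, 184): t = (211 − 55) / (239 − 55) = 156/184 = 0.84783.
Check on R: (166 − 50)/(187 − 50) = 0.8467 ✓

0.85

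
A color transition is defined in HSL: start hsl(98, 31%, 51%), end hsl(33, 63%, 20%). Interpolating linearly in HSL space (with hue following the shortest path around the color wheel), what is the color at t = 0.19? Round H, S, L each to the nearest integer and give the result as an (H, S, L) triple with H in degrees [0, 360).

Hue arc: Δh = 33 − 98 = -65° (|Δh| ≤ 180, already the shorter path).
H = 98 + 0.19 × (-65) = 85.65 → 86°
S = 31 + 0.19 × (63 − 31) = 37.08 → 37%
L = 51 + 0.19 × (20 − 51) = 45.11 → 45%

(86, 37, 45)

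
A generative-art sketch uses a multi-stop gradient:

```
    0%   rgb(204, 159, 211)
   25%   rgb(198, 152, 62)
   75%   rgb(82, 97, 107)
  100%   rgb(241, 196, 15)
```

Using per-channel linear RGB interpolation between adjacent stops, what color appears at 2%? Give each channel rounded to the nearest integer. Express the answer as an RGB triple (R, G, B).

2% lies between the 0% and 25% stops, so the local fraction is t = (2 − 0)/(25 − 0) = 2/25 ≈ 0.08.
R = 204 + 0.08 × (198 − 204) = 203.52 → 204
G = 159 + 0.08 × (152 − 159) = 158.44 → 158
B = 211 + 0.08 × (62 − 211) = 199.08 → 199

(204, 158, 199)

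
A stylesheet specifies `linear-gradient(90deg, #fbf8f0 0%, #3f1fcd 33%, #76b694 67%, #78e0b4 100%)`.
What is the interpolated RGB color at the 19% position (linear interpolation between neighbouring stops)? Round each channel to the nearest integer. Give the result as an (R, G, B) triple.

(143, 123, 220)

19% lies between the 0% and 33% stops, so the local fraction is t = (19 − 0)/(33 − 0) = 19/33 ≈ 0.5758.
#fbf8f0 → (251, 248, 240); #3f1fcd → (63, 31, 205).
R = 251 + 0.5758 × (63 − 251) = 142.75 → 143
G = 248 + 0.5758 × (31 − 248) = 123.051 → 123
B = 240 + 0.5758 × (205 − 240) = 219.847 → 220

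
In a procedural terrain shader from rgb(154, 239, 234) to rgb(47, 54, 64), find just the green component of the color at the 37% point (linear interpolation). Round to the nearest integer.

171

G = 239 + 0.37 × (54 − 239) = 170.55 → 171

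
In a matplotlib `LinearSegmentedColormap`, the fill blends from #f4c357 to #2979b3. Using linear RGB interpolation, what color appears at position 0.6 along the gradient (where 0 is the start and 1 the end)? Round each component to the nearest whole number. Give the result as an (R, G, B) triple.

(122, 151, 142)

#f4c357 → (244, 195, 87); #2979b3 → (41, 121, 179).
R = 244 + 0.6 × (41 − 244) = 244 + 0.6 × -203 = 122.2 → 122
G = 195 + 0.6 × (121 − 195) = 195 + 0.6 × -74 = 150.6 → 151
B = 87 + 0.6 × (179 − 87) = 87 + 0.6 × 92 = 142.2 → 142
So the blended color is (122, 151, 142), about #7a978e.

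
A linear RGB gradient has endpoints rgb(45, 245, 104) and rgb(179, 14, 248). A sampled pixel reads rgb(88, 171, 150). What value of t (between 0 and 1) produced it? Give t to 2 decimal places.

0.32

Invert the lerp on the G channel (largest span, 231): t = (171 − 245) / (14 − 245) = -74/-231 = 0.32035.
Check on R: (88 − 45)/(179 − 45) = 0.3209 ✓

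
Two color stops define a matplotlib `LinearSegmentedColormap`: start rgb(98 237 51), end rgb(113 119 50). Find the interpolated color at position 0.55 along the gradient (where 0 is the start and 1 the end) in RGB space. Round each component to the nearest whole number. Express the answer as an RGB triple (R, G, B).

R = 98 + 0.55 × (113 − 98) = 98 + 0.55 × 15 = 106.25 → 106
G = 237 + 0.55 × (119 − 237) = 237 + 0.55 × -118 = 172.1 → 172
B = 51 + 0.55 × (50 − 51) = 51 + 0.55 × -1 = 50.45 → 50

(106, 172, 50)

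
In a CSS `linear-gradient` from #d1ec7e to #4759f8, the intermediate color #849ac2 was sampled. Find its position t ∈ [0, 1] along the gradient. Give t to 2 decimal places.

0.56

Invert the lerp on the G channel (largest span, 147): t = (154 − 236) / (89 − 236) = -82/-147 = 0.55782.
Check on R: (132 − 209)/(71 − 209) = 0.558 ✓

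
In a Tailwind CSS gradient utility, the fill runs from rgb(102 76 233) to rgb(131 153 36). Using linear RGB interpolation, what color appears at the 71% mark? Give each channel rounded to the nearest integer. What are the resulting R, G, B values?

71% corresponds to t = 0.71.
R = 102 + 0.71 × (131 − 102) = 102 + 0.71 × 29 = 122.59 → 123
G = 76 + 0.71 × (153 − 76) = 76 + 0.71 × 77 = 130.67 → 131
B = 233 + 0.71 × (36 − 233) = 233 + 0.71 × -197 = 93.13 → 93

(123, 131, 93)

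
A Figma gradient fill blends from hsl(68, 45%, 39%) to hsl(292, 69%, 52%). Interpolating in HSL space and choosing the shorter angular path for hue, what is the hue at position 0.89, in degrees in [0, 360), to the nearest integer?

Hue: 292 − 68 = 224°, but |224| > 180 so the shorter arc goes the other way: Δh = 224 − 360 = -136°.
H = 68 + 0.89 × (-136) = -53.04 → -53 → -53 mod 360 = 307°

307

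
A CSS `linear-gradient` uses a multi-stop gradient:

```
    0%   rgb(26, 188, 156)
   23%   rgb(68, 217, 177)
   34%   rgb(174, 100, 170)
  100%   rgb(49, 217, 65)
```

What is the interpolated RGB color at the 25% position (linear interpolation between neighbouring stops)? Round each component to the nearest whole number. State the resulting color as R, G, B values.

(87, 196, 176)

25% lies between the 23% and 34% stops, so the local fraction is t = (25 − 23)/(34 − 23) = 2/11 ≈ 0.1818.
R = 68 + 0.1818 × (174 − 68) = 87.271 → 87
G = 217 + 0.1818 × (100 − 217) = 195.729 → 196
B = 177 + 0.1818 × (170 − 177) = 175.727 → 176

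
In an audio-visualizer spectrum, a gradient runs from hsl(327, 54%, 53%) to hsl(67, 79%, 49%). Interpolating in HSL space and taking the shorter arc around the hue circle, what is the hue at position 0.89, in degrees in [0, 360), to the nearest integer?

Hue: 67 − 327 = -260°, but |-260| > 180 so the shorter arc goes the other way: Δh = -260 + 360 = 100°.
H = 327 + 0.89 × (100) = 416 → 416 → 416 mod 360 = 56°

56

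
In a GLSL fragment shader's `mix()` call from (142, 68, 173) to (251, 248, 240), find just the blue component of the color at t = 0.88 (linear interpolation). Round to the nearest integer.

232

B = 173 + 0.88 × (240 − 173) = 231.96 → 232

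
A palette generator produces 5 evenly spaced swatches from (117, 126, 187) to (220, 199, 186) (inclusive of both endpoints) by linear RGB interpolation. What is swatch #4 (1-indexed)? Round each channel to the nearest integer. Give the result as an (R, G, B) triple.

(194, 181, 186)

With 5 swatches and endpoints inclusive, swatch 4 sits at t = (4 − 1)/(5 − 1) = 3/4 ≈ 0.75.
R = 117 + 0.75 × (220 − 117) = 194.25 → 194
G = 126 + 0.75 × (199 − 126) = 180.75 → 181
B = 187 + 0.75 × (186 − 187) = 186.25 → 186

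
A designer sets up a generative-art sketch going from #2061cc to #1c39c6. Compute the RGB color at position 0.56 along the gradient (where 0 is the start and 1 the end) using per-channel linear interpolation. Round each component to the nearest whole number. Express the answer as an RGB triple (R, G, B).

(30, 75, 201)

#2061cc → (32, 97, 204); #1c39c6 → (28, 57, 198).
R = 32 + 0.56 × (28 − 32) = 32 + 0.56 × -4 = 29.76 → 30
G = 97 + 0.56 × (57 − 97) = 97 + 0.56 × -40 = 74.6 → 75
B = 204 + 0.56 × (198 − 204) = 204 + 0.56 × -6 = 200.64 → 201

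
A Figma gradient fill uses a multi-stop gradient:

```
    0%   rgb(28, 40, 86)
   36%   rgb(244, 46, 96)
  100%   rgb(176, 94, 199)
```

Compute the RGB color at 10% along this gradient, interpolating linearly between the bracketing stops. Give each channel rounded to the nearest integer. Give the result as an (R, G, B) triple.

10% lies between the 0% and 36% stops, so the local fraction is t = (10 − 0)/(36 − 0) = 10/36 ≈ 0.2778.
R = 28 + 0.2778 × (244 − 28) = 88.005 → 88
G = 40 + 0.2778 × (46 − 40) = 41.667 → 42
B = 86 + 0.2778 × (96 − 86) = 88.778 → 89

(88, 42, 89)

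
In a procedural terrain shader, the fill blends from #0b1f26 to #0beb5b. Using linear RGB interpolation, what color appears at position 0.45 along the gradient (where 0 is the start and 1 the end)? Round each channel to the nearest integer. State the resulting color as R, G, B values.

(11, 123, 62)

#0b1f26 → (11, 31, 38); #0beb5b → (11, 235, 91).
R = 11 + 0.45 × (11 − 11) = 11 + 0.45 × 0 = 11 → 11
G = 31 + 0.45 × (235 − 31) = 31 + 0.45 × 204 = 122.8 → 123
B = 38 + 0.45 × (91 − 38) = 38 + 0.45 × 53 = 61.85 → 62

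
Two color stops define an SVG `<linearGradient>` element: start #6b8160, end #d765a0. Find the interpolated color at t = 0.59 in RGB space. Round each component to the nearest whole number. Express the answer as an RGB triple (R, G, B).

(171, 112, 134)

#6b8160 → (107, 129, 96); #d765a0 → (215, 101, 160).
R = 107 + 0.59 × (215 − 107) = 107 + 0.59 × 108 = 170.72 → 171
G = 129 + 0.59 × (101 − 129) = 129 + 0.59 × -28 = 112.48 → 112
B = 96 + 0.59 × (160 − 96) = 96 + 0.59 × 64 = 133.76 → 134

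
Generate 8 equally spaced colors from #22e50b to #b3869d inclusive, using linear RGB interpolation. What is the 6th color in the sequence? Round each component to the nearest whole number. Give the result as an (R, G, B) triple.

(138, 161, 115)

With 8 swatches and endpoints inclusive, swatch 6 sits at t = (6 − 1)/(8 − 1) = 5/7 ≈ 0.7143.
#22e50b → (34, 229, 11); #b3869d → (179, 134, 157).
R = 34 + 0.7143 × (179 − 34) = 137.574 → 138
G = 229 + 0.7143 × (134 − 229) = 161.142 → 161
B = 11 + 0.7143 × (157 − 11) = 115.288 → 115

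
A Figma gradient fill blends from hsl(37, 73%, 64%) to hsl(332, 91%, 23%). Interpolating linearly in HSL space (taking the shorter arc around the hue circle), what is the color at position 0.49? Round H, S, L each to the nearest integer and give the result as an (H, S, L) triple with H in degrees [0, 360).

(5, 82, 44)

Hue: 332 − 37 = 295°, but |295| > 180 so the shorter arc goes the other way: Δh = 295 − 360 = -65°.
H = 37 + 0.49 × (-65) = 5.15 → 5°
S = 73 + 0.49 × (91 − 73) = 81.82 → 82%
L = 64 + 0.49 × (23 − 64) = 43.91 → 44%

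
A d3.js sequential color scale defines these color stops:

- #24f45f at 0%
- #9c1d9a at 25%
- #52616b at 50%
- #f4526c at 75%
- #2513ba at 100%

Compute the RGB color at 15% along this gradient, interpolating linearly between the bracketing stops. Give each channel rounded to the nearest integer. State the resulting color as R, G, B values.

(108, 115, 130)

15% lies between the 0% and 25% stops, so the local fraction is t = (15 − 0)/(25 − 0) = 15/25 ≈ 0.6.
#24f45f → (36, 244, 95); #9c1d9a → (156, 29, 154).
R = 36 + 0.6 × (156 − 36) = 108 → 108
G = 244 + 0.6 × (29 − 244) = 115 → 115
B = 95 + 0.6 × (154 − 95) = 130.4 → 130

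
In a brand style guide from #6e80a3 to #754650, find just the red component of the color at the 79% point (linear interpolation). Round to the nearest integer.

R₁ = 110 (from #6e80a3), R₂ = 117 (from #754650).
R = 110 + 0.79 × (117 − 110) = 115.53 → 116

116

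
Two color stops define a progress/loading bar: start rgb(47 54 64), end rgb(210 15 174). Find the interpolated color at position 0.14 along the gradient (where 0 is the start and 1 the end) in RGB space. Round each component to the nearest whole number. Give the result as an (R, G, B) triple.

(70, 49, 79)

R = 47 + 0.14 × (210 − 47) = 47 + 0.14 × 163 = 69.82 → 70
G = 54 + 0.14 × (15 − 54) = 54 + 0.14 × -39 = 48.54 → 49
B = 64 + 0.14 × (174 − 64) = 64 + 0.14 × 110 = 79.4 → 79
So the blended color is (70, 49, 79), about #46314f.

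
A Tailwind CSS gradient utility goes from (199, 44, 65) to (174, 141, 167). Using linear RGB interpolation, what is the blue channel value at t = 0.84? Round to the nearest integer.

B = 65 + 0.84 × (167 − 65) = 150.68 → 151

151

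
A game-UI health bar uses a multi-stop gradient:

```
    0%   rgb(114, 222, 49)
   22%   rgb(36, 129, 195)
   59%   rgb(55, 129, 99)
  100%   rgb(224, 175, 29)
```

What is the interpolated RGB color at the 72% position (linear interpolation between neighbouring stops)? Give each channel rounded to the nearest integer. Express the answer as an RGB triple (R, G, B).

72% lies between the 59% and 100% stops, so the local fraction is t = (72 − 59)/(100 − 59) = 13/41 ≈ 0.3171.
R = 55 + 0.3171 × (224 − 55) = 108.59 → 109
G = 129 + 0.3171 × (175 − 129) = 143.587 → 144
B = 99 + 0.3171 × (29 − 99) = 76.803 → 77

(109, 144, 77)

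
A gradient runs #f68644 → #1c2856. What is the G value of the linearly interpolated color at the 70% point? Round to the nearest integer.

68

G₁ = 134 (from #f68644), G₂ = 40 (from #1c2856).
G = 134 + 0.7 × (40 − 134) = 68.2 → 68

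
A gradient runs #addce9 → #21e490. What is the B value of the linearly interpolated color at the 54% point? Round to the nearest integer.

185

B₁ = 233 (from #addce9), B₂ = 144 (from #21e490).
B = 233 + 0.54 × (144 − 233) = 184.94 → 185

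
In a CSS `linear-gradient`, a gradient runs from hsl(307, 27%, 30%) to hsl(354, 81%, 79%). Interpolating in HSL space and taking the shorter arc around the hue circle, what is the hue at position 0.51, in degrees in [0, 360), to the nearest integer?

331

Hue arc: Δh = 354 − 307 = 47° (|Δh| ≤ 180, already the shorter path).
H = 307 + 0.51 × (47) = 330.97 → 331°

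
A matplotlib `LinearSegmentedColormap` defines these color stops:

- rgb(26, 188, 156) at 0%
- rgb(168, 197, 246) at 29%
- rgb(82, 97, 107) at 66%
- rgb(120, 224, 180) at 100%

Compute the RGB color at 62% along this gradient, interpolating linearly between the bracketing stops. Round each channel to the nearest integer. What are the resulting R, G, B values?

62% lies between the 29% and 66% stops, so the local fraction is t = (62 − 29)/(66 − 29) = 33/37 ≈ 0.8919.
R = 168 + 0.8919 × (82 − 168) = 91.297 → 91
G = 197 + 0.8919 × (97 − 197) = 107.81 → 108
B = 246 + 0.8919 × (107 − 246) = 122.026 → 122

(91, 108, 122)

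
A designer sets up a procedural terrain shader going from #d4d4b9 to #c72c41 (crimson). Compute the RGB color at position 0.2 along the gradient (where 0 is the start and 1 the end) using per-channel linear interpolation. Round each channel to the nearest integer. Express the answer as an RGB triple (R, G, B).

(209, 178, 161)

#d4d4b9 → (212, 212, 185); #c72c41 → (199, 44, 65).
R = 212 + 0.2 × (199 − 212) = 212 + 0.2 × -13 = 209.4 → 209
G = 212 + 0.2 × (44 − 212) = 212 + 0.2 × -168 = 178.4 → 178
B = 185 + 0.2 × (65 − 185) = 185 + 0.2 × -120 = 161 → 161
So the blended color is (209, 178, 161), about #d1b2a1.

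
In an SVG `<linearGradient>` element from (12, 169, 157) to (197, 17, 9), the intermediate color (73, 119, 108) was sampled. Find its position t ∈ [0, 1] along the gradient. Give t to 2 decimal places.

Invert the lerp on the R channel (largest span, 185): t = (73 − 12) / (197 − 12) = 61/185 = 0.32973.
Check on G: (119 − 169)/(17 − 169) = 0.3289 ✓

0.33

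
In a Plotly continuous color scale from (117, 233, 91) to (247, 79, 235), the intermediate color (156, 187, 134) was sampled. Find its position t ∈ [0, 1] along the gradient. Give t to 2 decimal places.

0.30

Invert the lerp on the G channel (largest span, 154): t = (187 − 233) / (79 − 233) = -46/-154 = 0.2987.
Check on R: (156 − 117)/(247 − 117) = 0.3 ✓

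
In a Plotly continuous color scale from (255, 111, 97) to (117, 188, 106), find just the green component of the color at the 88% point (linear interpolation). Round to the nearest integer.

179

G = 111 + 0.88 × (188 − 111) = 178.76 → 179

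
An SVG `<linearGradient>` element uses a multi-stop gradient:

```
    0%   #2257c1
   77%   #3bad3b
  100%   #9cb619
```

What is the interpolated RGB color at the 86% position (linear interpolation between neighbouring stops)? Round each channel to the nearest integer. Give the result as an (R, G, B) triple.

86% lies between the 77% and 100% stops, so the local fraction is t = (86 − 77)/(100 − 77) = 9/23 ≈ 0.3913.
#3bad3b → (59, 173, 59); #9cb619 → (156, 182, 25).
R = 59 + 0.3913 × (156 − 59) = 96.956 → 97
G = 173 + 0.3913 × (182 − 173) = 176.522 → 177
B = 59 + 0.3913 × (25 − 59) = 45.696 → 46

(97, 177, 46)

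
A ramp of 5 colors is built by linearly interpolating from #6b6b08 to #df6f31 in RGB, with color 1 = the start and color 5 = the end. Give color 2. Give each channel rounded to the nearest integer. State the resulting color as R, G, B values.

(136, 108, 18)

With 5 swatches and endpoints inclusive, swatch 2 sits at t = (2 − 1)/(5 − 1) = 1/4 ≈ 0.25.
#6b6b08 → (107, 107, 8); #df6f31 → (223, 111, 49).
R = 107 + 0.25 × (223 − 107) = 136 → 136
G = 107 + 0.25 × (111 − 107) = 108 → 108
B = 8 + 0.25 × (49 − 8) = 18.25 → 18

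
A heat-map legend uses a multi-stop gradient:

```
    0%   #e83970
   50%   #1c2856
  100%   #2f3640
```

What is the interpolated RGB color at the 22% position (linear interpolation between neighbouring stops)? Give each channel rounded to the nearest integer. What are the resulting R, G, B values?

(142, 50, 101)

22% lies between the 0% and 50% stops, so the local fraction is t = (22 − 0)/(50 − 0) = 22/50 ≈ 0.44.
#e83970 → (232, 57, 112); #1c2856 → (28, 40, 86).
R = 232 + 0.44 × (28 − 232) = 142.24 → 142
G = 57 + 0.44 × (40 − 57) = 49.52 → 50
B = 112 + 0.44 × (86 − 112) = 100.56 → 101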